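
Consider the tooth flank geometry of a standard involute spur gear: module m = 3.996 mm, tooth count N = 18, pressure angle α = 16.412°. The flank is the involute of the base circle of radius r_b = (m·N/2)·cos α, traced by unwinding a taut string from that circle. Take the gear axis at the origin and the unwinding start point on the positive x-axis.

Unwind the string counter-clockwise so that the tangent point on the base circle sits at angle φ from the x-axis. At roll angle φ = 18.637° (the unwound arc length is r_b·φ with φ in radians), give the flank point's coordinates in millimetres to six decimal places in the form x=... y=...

x=36.275715 y=0.391597

pitch radius r_p = m·N/2 = 3.996·18/2 = 35.964000
base radius r_b = r_p·cos α = 35.964000·cos 16.412° = 34.498640
roll angle φ = 18.637° = 0.32527701 rad
x = r_b·(cos φ + φ·sin φ) = 34.498640·(0.94756224 + 0.32527701·0.31957128) = 36.275715
y = r_b·(sin φ − φ·cos φ) = 34.498640·(0.31957128 − 0.32527701·0.94756224) = 0.391597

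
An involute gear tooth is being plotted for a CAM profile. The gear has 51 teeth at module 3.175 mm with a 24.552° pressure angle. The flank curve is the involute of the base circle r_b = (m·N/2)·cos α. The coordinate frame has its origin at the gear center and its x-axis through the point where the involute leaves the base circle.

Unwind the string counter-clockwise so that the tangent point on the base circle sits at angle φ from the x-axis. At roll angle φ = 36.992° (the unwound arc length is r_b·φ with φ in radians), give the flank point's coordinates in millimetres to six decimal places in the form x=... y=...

pitch radius r_p = m·N/2 = 3.175·51/2 = 80.962500
base radius r_b = r_p·cos α = 80.962500·cos 24.552° = 73.642238
roll angle φ = 36.992° = 0.64563220 rad
x = r_b·(cos φ + φ·sin φ) = 73.642238·(0.79871953 + 0.64563220·0.60170351) = 87.427968
y = r_b·(sin φ − φ·cos φ) = 73.642238·(0.60170351 − 0.64563220·0.79871953) = 6.335034

x=87.427968 y=6.335034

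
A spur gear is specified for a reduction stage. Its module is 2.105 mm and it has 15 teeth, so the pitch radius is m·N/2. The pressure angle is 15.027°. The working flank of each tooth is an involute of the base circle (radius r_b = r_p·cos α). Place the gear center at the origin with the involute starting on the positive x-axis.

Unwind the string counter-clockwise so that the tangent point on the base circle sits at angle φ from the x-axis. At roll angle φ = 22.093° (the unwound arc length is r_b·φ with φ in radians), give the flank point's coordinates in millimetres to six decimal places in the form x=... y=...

pitch radius r_p = m·N/2 = 2.105·15/2 = 15.787500
base radius r_b = r_p·cos α = 15.787500·cos 15.027° = 15.247627
roll angle φ = 22.093° = 0.38559559 rad
x = r_b·(cos φ + φ·sin φ) = 15.247627·(0.92657459 + 0.38559559·0.37611106) = 16.339378
y = r_b·(sin φ − φ·cos φ) = 15.247627·(0.37611106 − 0.38559559·0.92657459) = 0.287082

x=16.339378 y=0.287082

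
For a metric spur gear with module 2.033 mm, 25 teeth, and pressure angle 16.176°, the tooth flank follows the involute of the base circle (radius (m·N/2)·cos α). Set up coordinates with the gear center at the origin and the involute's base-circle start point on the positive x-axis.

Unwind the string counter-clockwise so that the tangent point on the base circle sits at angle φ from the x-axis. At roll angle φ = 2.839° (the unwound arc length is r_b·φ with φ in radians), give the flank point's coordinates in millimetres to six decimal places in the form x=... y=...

x=24.436374 y=0.000989

pitch radius r_p = m·N/2 = 2.033·25/2 = 25.412500
base radius r_b = r_p·cos α = 25.412500·cos 16.176° = 24.406431
roll angle φ = 2.839° = 0.04954990 rad
x = r_b·(cos φ + φ·sin φ) = 24.406431·(0.99877265 + 0.04954990·0.04952962) = 24.436374
y = r_b·(sin φ − φ·cos φ) = 24.406431·(0.04952962 − 0.04954990·0.99877265) = 0.000989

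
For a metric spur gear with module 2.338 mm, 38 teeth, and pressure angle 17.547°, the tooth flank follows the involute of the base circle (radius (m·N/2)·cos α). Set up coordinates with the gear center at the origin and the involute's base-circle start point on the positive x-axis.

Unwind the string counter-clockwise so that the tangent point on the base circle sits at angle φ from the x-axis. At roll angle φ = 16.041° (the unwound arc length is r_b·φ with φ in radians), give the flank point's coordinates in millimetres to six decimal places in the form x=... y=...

x=43.982598 y=0.307399

pitch radius r_p = m·N/2 = 2.338·38/2 = 44.422000
base radius r_b = r_p·cos α = 44.422000·cos 17.547° = 42.355043
roll angle φ = 16.041° = 0.27996827 rad
x = r_b·(cos φ + φ·sin φ) = 42.355043·(0.96106421 + 0.27996827·0.27632515) = 43.982598
y = r_b·(sin φ − φ·cos φ) = 42.355043·(0.27632515 − 0.27996827·0.96106421) = 0.307399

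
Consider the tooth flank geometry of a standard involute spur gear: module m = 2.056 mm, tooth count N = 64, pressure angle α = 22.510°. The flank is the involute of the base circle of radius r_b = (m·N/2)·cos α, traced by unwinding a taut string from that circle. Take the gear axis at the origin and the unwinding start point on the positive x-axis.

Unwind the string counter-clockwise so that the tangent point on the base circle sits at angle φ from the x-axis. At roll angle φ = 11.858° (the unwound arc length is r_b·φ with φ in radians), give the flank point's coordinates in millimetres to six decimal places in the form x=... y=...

pitch radius r_p = m·N/2 = 2.056·64/2 = 65.792000
base radius r_b = r_p·cos α = 65.792000·cos 22.510° = 60.779487
roll angle φ = 11.858° = 0.20696114 rad
x = r_b·(cos φ + φ·sin φ) = 60.779487·(0.97865988 + 0.20696114·0.20548685) = 62.067263
y = r_b·(sin φ − φ·cos φ) = 60.779487·(0.20548685 − 0.20696114·0.97865988) = 0.178830

x=62.067263 y=0.178830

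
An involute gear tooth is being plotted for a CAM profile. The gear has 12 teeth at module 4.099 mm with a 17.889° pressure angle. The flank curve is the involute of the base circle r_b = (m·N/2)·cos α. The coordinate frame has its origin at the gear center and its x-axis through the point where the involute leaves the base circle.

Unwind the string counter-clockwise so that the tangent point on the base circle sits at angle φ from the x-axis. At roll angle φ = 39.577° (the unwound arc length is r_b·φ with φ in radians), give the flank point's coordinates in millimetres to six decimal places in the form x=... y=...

pitch radius r_p = m·N/2 = 4.099·12/2 = 24.594000
base radius r_b = r_p·cos α = 24.594000·cos 17.889° = 23.404964
roll angle φ = 39.577° = 0.69074896 rad
x = r_b·(cos φ + φ·sin φ) = 23.404964·(0.77076906 + 0.69074896·0.63711463) = 28.340025
y = r_b·(sin φ − φ·cos φ) = 23.404964·(0.63711463 − 0.69074896·0.77076906) = 2.450657

x=28.340025 y=2.450657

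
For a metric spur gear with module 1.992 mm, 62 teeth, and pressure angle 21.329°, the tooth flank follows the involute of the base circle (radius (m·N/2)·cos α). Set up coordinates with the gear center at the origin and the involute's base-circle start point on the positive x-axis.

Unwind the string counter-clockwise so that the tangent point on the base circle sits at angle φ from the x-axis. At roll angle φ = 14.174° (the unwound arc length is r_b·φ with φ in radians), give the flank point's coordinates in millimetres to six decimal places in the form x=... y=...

x=59.255736 y=0.288513

pitch radius r_p = m·N/2 = 1.992·62/2 = 61.752000
base radius r_b = r_p·cos α = 61.752000·cos 21.329° = 57.522436
roll angle φ = 14.174° = 0.24738297 rad
x = r_b·(cos φ + φ·sin φ) = 57.522436·(0.96955657 + 0.24738297·0.24486744) = 59.255736
y = r_b·(sin φ − φ·cos φ) = 57.522436·(0.24486744 − 0.24738297·0.96955657) = 0.288513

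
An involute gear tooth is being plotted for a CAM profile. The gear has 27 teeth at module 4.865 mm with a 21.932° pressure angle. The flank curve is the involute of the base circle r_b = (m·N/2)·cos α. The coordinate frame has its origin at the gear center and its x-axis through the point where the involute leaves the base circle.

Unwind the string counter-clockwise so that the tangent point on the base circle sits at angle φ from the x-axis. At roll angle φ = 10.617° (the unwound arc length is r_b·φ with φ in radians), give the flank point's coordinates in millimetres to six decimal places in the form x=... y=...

pitch radius r_p = m·N/2 = 4.865·27/2 = 65.677500
base radius r_b = r_p·cos α = 65.677500·cos 21.932° = 60.924274
roll angle φ = 10.617° = 0.18530161 rad
x = r_b·(cos φ + φ·sin φ) = 60.924274·(0.98288073 + 0.18530161·0.18424299) = 61.961282
y = r_b·(sin φ − φ·cos φ) = 60.924274·(0.18424299 − 0.18530161·0.98288073) = 0.128770

x=61.961282 y=0.128770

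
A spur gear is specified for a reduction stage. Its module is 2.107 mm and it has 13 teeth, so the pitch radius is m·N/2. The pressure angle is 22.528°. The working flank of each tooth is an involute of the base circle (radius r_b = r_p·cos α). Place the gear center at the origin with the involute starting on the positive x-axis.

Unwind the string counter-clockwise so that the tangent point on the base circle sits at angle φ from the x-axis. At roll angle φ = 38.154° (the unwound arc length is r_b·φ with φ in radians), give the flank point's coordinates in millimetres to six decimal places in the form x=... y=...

x=15.151913 y=1.190843

pitch radius r_p = m·N/2 = 2.107·13/2 = 13.695500
base radius r_b = r_p·cos α = 13.695500·cos 22.528° = 12.650429
roll angle φ = 38.154° = 0.66591292 rad
x = r_b·(cos φ + φ·sin φ) = 12.650429·(0.78635313 + 0.66591292·0.61777727) = 15.151913
y = r_b·(sin φ − φ·cos φ) = 12.650429·(0.61777727 − 0.66591292·0.78635313) = 1.190843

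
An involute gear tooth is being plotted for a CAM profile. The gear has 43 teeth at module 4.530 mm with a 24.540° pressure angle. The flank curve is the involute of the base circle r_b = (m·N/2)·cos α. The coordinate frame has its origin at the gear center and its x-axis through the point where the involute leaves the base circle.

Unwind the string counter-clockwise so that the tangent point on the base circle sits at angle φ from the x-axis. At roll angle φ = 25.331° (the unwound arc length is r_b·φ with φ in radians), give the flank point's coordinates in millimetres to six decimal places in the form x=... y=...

pitch radius r_p = m·N/2 = 4.530·43/2 = 97.395000
base radius r_b = r_p·cos α = 97.395000·cos 24.540° = 88.597460
roll angle φ = 25.331° = 0.44210935 rad
x = r_b·(cos φ + φ·sin φ) = 88.597460·(0.90385119 + 0.44210935·0.42784696) = 96.837585
y = r_b·(sin φ − φ·cos φ) = 88.597460·(0.42784696 − 0.44210935·0.90385119) = 2.502514

x=96.837585 y=2.502514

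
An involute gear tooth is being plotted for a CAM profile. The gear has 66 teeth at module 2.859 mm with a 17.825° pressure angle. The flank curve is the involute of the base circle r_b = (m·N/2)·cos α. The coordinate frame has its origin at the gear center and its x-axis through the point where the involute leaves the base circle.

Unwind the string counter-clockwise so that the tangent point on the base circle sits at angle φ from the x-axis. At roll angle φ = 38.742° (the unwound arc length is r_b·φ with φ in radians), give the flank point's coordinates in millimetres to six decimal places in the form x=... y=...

pitch radius r_p = m·N/2 = 2.859·66/2 = 94.347000
base radius r_b = r_p·cos α = 94.347000·cos 17.825° = 89.817959
roll angle φ = 38.742° = 0.67617546 rad
x = r_b·(cos φ + φ·sin φ) = 89.817959·(0.77997187 + 0.67617546·0.62581457) = 108.062890
y = r_b·(sin φ − φ·cos φ) = 89.817959·(0.62581457 − 0.67617546·0.77997187) = 8.839590

x=108.062890 y=8.839590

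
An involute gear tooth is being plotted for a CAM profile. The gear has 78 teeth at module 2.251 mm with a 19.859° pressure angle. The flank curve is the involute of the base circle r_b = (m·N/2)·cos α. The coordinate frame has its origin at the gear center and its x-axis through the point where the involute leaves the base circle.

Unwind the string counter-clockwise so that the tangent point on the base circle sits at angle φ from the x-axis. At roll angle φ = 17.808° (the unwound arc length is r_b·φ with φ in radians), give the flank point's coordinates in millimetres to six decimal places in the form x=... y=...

pitch radius r_p = m·N/2 = 2.251·78/2 = 87.789000
base radius r_b = r_p·cos α = 87.789000·cos 19.859° = 82.568316
roll angle φ = 17.808° = 0.31080823 rad
x = r_b·(cos φ + φ·sin φ) = 82.568316·(0.95208670 + 0.31080823·0.30582824) = 86.460639
y = r_b·(sin φ − φ·cos φ) = 82.568316·(0.30582824 − 0.31080823·0.95208670) = 0.818406

x=86.460639 y=0.818406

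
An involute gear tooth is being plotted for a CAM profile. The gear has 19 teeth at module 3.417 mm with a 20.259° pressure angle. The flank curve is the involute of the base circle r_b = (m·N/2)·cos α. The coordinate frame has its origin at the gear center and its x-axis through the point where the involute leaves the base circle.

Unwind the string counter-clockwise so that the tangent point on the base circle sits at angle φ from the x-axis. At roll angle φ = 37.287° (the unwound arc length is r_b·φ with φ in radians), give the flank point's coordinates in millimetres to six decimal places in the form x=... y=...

pitch radius r_p = m·N/2 = 3.417·19/2 = 32.461500
base radius r_b = r_p·cos α = 32.461500·cos 20.259° = 30.453333
roll angle φ = 37.287° = 0.65078092 rad
x = r_b·(cos φ + φ·sin φ) = 30.453333·(0.79561095 + 0.65078092·0.60580790) = 36.235177
y = r_b·(sin φ − φ·cos φ) = 30.453333·(0.60580790 − 0.65078092·0.79561095) = 2.681095

x=36.235177 y=2.681095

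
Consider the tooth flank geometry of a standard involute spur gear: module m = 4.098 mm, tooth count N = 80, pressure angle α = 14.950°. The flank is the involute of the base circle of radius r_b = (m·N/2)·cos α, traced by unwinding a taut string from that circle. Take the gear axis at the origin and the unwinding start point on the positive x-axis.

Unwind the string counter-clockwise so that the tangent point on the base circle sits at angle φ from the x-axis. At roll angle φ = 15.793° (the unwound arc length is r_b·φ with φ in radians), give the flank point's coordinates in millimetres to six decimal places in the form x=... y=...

pitch radius r_p = m·N/2 = 4.098·80/2 = 163.920000
base radius r_b = r_p·cos α = 163.920000·cos 14.950° = 158.371524
roll angle φ = 15.793° = 0.27563985 rad
x = r_b·(cos φ + φ·sin φ) = 158.371524·(0.96225125 + 0.27563985·0.27216269) = 164.274052
y = r_b·(sin φ − φ·cos φ) = 158.371524·(0.27216269 − 0.27563985·0.96225125) = 1.097182

x=164.274052 y=1.097182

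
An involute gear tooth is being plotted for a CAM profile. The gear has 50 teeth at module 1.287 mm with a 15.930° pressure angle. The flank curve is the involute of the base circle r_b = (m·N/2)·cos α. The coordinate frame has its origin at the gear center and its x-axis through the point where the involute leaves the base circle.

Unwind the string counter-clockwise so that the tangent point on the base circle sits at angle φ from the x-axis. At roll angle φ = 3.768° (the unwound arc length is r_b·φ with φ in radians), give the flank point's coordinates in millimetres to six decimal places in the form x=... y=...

pitch radius r_p = m·N/2 = 1.287·50/2 = 32.175000
base radius r_b = r_p·cos α = 32.175000·cos 15.930° = 30.939407
roll angle φ = 3.768° = 0.06576401 rad
x = r_b·(cos φ + φ·sin φ) = 30.939407·(0.99783833 + 0.06576401·0.06571661) = 31.006240
y = r_b·(sin φ − φ·cos φ) = 30.939407·(0.06571661 − 0.06576401·0.99783833) = 0.002932

x=31.006240 y=0.002932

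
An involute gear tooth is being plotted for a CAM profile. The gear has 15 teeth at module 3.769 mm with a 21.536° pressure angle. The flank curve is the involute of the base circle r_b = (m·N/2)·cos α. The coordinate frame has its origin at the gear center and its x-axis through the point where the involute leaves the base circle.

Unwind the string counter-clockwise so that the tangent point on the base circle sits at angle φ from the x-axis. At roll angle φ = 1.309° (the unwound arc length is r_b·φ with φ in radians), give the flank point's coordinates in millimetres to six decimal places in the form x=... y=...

pitch radius r_p = m·N/2 = 3.769·15/2 = 28.267500
base radius r_b = r_p·cos α = 28.267500·cos 21.536° = 26.294064
roll angle φ = 1.309° = 0.02284636 rad
x = r_b·(cos φ + φ·sin φ) = 26.294064·(0.99973903 + 0.02284636·0.02284437) = 26.300925
y = r_b·(sin φ − φ·cos φ) = 26.294064·(0.02284437 − 0.02284636·0.99973903) = 0.000105

x=26.300925 y=0.000105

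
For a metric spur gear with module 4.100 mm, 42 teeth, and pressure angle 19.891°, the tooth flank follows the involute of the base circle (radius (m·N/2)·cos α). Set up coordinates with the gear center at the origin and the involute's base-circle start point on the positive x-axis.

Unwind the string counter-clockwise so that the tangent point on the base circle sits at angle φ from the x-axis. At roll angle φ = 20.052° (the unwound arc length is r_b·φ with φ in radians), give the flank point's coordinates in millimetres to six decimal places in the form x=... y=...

pitch radius r_p = m·N/2 = 4.100·42/2 = 86.100000
base radius r_b = r_p·cos α = 86.100000·cos 19.891° = 80.963410
roll angle φ = 20.052° = 0.34997342 rad
x = r_b·(cos φ + φ·sin φ) = 80.963410·(0.93938183 + 0.34997342·0.34287284) = 85.770872
y = r_b·(sin φ − φ·cos φ) = 80.963410·(0.34287284 − 0.34997342·0.93938183) = 1.142731

x=85.770872 y=1.142731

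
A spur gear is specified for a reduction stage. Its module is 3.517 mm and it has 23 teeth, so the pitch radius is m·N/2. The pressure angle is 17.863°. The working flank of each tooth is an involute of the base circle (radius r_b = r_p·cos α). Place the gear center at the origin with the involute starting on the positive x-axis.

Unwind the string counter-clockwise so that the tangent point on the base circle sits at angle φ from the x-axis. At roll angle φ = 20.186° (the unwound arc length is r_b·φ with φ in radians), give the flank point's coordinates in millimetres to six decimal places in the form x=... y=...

pitch radius r_p = m·N/2 = 3.517·23/2 = 40.445500
base radius r_b = r_p·cos α = 40.445500·cos 17.863° = 38.495731
roll angle φ = 20.186° = 0.35231216 rad
x = r_b·(cos φ + φ·sin φ) = 38.495731·(0.93857737 + 0.35231216·0.34506887) = 40.811223
y = r_b·(sin φ − φ·cos φ) = 38.495731·(0.34506887 − 0.35231216·0.93857737) = 0.554210

x=40.811223 y=0.554210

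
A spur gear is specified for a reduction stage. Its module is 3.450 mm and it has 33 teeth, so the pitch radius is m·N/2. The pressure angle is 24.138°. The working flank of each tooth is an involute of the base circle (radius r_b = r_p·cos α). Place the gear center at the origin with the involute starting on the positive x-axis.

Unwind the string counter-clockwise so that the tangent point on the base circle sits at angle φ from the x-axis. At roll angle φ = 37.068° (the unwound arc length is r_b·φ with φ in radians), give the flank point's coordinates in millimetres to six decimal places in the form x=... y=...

x=61.707743 y=4.495589

pitch radius r_p = m·N/2 = 3.450·33/2 = 56.925000
base radius r_b = r_p·cos α = 56.925000·cos 24.138° = 51.947658
roll angle φ = 37.068° = 0.64695865 rad
x = r_b·(cos φ + φ·sin φ) = 51.947658·(0.79792070 + 0.64695865·0.60276244) = 61.707743
y = r_b·(sin φ − φ·cos φ) = 51.947658·(0.60276244 − 0.64695865·0.79792070) = 4.495589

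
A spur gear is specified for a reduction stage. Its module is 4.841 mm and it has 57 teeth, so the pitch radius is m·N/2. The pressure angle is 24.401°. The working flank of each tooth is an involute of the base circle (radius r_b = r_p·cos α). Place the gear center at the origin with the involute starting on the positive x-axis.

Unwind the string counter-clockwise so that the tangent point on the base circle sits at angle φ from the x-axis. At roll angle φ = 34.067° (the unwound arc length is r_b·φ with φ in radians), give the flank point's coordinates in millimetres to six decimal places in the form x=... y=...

pitch radius r_p = m·N/2 = 4.841·57/2 = 137.968500
base radius r_b = r_p·cos α = 137.968500·cos 24.401° = 125.644664
roll angle φ = 34.067° = 0.59458132 rad
x = r_b·(cos φ + φ·sin φ) = 125.644664·(0.82838310 + 0.59458132·0.56016197) = 145.929360
y = r_b·(sin φ − φ·cos φ) = 125.644664·(0.56016197 − 0.59458132·0.82838310) = 8.496200

x=145.929360 y=8.496200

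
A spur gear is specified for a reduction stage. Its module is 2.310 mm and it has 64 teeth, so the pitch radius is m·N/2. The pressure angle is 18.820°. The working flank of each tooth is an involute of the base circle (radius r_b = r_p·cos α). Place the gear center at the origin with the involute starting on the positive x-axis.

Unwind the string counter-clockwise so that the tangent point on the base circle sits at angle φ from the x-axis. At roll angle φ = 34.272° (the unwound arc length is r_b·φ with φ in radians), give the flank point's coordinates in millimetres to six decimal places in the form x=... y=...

x=81.387496 y=4.815147

pitch radius r_p = m·N/2 = 2.310·64/2 = 73.920000
base radius r_b = r_p·cos α = 73.920000·cos 18.820° = 69.967994
roll angle φ = 34.272° = 0.59815924 rad
x = r_b·(cos φ + φ·sin φ) = 69.967994·(0.82637359 + 0.59815924·0.56312227) = 81.387496
y = r_b·(sin φ − φ·cos φ) = 69.967994·(0.56312227 − 0.59815924·0.82637359) = 4.815147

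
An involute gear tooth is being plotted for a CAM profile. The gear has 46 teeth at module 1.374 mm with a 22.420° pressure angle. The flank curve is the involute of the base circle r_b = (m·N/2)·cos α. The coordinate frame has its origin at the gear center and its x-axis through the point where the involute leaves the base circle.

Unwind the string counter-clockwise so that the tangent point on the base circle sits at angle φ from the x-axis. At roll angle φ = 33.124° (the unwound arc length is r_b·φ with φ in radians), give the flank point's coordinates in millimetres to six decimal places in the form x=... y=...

x=33.694816 y=1.819427

pitch radius r_p = m·N/2 = 1.374·46/2 = 31.602000
base radius r_b = r_p·cos α = 31.602000·cos 22.420° = 29.213298
roll angle φ = 33.124° = 0.57812286 rad
x = r_b·(cos φ + φ·sin φ) = 29.213298·(0.83748989 + 0.57812286·0.54645282) = 33.694816
y = r_b·(sin φ − φ·cos φ) = 29.213298·(0.54645282 − 0.57812286·0.83748989) = 1.819427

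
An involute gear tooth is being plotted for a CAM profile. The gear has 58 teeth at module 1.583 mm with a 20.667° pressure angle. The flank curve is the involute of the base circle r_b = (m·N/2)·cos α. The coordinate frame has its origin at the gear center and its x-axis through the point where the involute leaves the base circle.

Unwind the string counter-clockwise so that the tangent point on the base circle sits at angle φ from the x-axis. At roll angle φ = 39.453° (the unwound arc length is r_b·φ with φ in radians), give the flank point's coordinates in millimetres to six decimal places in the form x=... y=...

x=51.960130 y=4.456651

pitch radius r_p = m·N/2 = 1.583·58/2 = 45.907000
base radius r_b = r_p·cos α = 45.907000·cos 20.667° = 42.952768
roll angle φ = 39.453° = 0.68858475 rad
x = r_b·(cos φ + φ·sin φ) = 42.952768·(0.77214610 + 0.68858475·0.63544504) = 51.960130
y = r_b·(sin φ − φ·cos φ) = 42.952768·(0.63544504 − 0.68858475·0.77214610) = 4.456651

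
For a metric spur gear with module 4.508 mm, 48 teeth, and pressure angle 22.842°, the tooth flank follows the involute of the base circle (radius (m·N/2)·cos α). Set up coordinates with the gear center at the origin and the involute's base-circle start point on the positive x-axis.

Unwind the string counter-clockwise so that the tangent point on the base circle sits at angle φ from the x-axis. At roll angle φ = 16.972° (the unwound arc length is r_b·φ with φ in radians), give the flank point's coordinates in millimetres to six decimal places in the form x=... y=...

x=103.986366 y=0.856292

pitch radius r_p = m·N/2 = 4.508·48/2 = 108.192000
base radius r_b = r_p·cos α = 108.192000·cos 22.842° = 99.707458
roll angle φ = 16.972° = 0.29621728 rad
x = r_b·(cos φ + φ·sin φ) = 99.707458·(0.95644752 + 0.29621728·0.29190433) = 103.986366
y = r_b·(sin φ − φ·cos φ) = 99.707458·(0.29190433 − 0.29621728·0.95644752) = 0.856292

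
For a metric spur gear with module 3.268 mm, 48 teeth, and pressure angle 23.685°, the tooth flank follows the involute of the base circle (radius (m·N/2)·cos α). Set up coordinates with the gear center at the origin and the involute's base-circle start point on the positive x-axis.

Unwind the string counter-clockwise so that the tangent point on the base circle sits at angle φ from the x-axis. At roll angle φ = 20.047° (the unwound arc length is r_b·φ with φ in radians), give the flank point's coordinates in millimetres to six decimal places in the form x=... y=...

pitch radius r_p = m·N/2 = 3.268·48/2 = 78.432000
base radius r_b = r_p·cos α = 78.432000·cos 23.685° = 71.825499
roll angle φ = 20.047° = 0.34988616 rad
x = r_b·(cos φ + φ·sin φ) = 71.825499·(0.93941174 + 0.34988616·0.34279086) = 76.088308
y = r_b·(sin φ − φ·cos φ) = 71.825499·(0.34279086 − 0.34988616·0.93941174) = 1.013005

x=76.088308 y=1.013005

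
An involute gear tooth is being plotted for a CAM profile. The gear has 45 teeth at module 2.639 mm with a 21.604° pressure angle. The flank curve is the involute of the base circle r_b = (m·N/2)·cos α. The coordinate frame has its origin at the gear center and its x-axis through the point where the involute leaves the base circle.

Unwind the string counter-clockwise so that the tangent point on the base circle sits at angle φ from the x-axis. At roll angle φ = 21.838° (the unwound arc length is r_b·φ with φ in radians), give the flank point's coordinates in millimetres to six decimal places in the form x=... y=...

pitch radius r_p = m·N/2 = 2.639·45/2 = 59.377500
base radius r_b = r_p·cos α = 59.377500·cos 21.604° = 55.206277
roll angle φ = 21.838° = 0.38114500 rad
x = r_b·(cos φ + φ·sin φ) = 55.206277·(0.92823932 + 0.38114500·0.37198355) = 59.071765
y = r_b·(sin φ − φ·cos φ) = 55.206277·(0.37198355 − 0.38114500·0.92823932) = 1.004190

x=59.071765 y=1.004190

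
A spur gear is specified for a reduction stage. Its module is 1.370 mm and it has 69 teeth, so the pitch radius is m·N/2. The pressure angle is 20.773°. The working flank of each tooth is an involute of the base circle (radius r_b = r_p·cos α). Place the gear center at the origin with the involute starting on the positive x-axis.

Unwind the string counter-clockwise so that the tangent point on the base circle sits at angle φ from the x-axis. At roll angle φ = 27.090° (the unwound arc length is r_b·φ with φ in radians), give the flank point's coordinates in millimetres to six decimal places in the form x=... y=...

x=48.859377 y=1.522460

pitch radius r_p = m·N/2 = 1.370·69/2 = 47.265000
base radius r_b = r_p·cos α = 47.265000·cos 20.773° = 44.192440
roll angle φ = 27.090° = 0.47280969 rad
x = r_b·(cos φ + φ·sin φ) = 44.192440·(0.89029230 + 0.47280969·0.45538953) = 48.859377
y = r_b·(sin φ − φ·cos φ) = 44.192440·(0.45538953 − 0.47280969·0.89029230) = 1.522460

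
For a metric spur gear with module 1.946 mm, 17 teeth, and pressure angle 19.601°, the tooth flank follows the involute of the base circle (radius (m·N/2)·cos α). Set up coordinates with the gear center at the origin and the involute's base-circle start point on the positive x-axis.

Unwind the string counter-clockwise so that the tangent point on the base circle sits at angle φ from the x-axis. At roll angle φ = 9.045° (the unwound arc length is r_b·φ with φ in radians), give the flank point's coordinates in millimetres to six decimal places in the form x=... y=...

x=15.775436 y=0.020384

pitch radius r_p = m·N/2 = 1.946·17/2 = 16.541000
base radius r_b = r_p·cos α = 16.541000·cos 19.601° = 15.582475
roll angle φ = 9.045° = 0.15786503 rad
x = r_b·(cos φ + φ·sin φ) = 15.582475·(0.98756517 + 0.15786503·0.15721015) = 15.775436
y = r_b·(sin φ − φ·cos φ) = 15.582475·(0.15721015 − 0.15786503·0.98756517) = 0.020384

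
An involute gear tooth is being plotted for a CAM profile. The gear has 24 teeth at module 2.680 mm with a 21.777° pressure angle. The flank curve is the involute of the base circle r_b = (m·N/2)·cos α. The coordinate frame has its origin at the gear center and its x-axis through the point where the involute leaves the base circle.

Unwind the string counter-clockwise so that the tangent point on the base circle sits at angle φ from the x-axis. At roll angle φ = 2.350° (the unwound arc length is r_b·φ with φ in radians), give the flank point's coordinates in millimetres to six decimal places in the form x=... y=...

x=29.890006 y=0.000687

pitch radius r_p = m·N/2 = 2.680·24/2 = 32.160000
base radius r_b = r_p·cos α = 32.160000·cos 21.777° = 29.864896
roll angle φ = 2.350° = 0.04101524 rad
x = r_b·(cos φ + φ·sin φ) = 29.864896·(0.99915899 + 0.04101524·0.04100374) = 29.890006
y = r_b·(sin φ − φ·cos φ) = 29.864896·(0.04100374 − 0.04101524·0.99915899) = 0.000687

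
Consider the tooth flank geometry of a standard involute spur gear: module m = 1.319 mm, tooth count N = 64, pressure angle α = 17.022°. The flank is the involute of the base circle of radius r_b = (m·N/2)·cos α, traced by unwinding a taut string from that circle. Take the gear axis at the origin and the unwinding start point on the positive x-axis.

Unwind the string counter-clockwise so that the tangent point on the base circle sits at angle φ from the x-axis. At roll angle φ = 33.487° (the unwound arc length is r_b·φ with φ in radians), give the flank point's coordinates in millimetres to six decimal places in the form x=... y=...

x=46.674529 y=2.595203

pitch radius r_p = m·N/2 = 1.319·64/2 = 42.208000
base radius r_b = r_p·cos α = 42.208000·cos 17.022° = 40.358970
roll angle φ = 33.487° = 0.58445841 rad
x = r_b·(cos φ + φ·sin φ) = 40.358970·(0.83401103 + 0.58445841·0.55174777) = 46.674529
y = r_b·(sin φ − φ·cos φ) = 40.358970·(0.55174777 − 0.58445841·0.83401103) = 2.595203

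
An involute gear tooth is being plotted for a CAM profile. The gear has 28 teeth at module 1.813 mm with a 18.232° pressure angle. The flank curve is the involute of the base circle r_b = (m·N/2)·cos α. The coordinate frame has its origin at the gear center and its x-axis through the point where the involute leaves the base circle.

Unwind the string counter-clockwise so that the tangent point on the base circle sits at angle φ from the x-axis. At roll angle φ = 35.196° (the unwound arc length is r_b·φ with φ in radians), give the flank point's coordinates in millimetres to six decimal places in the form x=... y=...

x=28.236079 y=1.793372

pitch radius r_p = m·N/2 = 1.813·28/2 = 25.382000
base radius r_b = r_p·cos α = 25.382000·cos 18.232° = 24.107759
roll angle φ = 35.196° = 0.61428608 rad
x = r_b·(cos φ + φ·sin φ) = 24.107759·(0.81718514 + 0.61428608·0.57637527) = 28.236079
y = r_b·(sin φ − φ·cos φ) = 24.107759·(0.57637527 − 0.61428608·0.81718514) = 1.793372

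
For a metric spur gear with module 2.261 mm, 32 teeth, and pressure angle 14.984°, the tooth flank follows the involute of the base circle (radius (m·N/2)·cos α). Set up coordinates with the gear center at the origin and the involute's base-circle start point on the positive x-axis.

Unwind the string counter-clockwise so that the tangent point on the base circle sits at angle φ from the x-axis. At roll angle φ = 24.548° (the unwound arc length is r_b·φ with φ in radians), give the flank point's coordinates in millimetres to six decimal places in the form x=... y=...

x=38.007654 y=0.899421

pitch radius r_p = m·N/2 = 2.261·32/2 = 36.176000
base radius r_b = r_p·cos α = 36.176000·cos 14.984° = 34.945946
roll angle φ = 24.548° = 0.42844342 rad
x = r_b·(cos φ + φ·sin φ) = 34.945946·(0.90961354 + 0.42844342·0.41545542) = 38.007654
y = r_b·(sin φ − φ·cos φ) = 34.945946·(0.41545542 − 0.42844342·0.90961354) = 0.899421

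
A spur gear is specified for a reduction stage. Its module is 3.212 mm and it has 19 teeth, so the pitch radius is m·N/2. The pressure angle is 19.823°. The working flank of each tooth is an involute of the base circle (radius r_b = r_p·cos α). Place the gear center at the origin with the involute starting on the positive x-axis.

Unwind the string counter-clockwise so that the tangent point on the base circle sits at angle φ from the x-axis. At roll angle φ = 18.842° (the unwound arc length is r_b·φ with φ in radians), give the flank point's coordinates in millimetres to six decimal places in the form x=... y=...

pitch radius r_p = m·N/2 = 3.212·19/2 = 30.514000
base radius r_b = r_p·cos α = 30.514000·cos 19.823° = 28.705884
roll angle φ = 18.842° = 0.32885494 rad
x = r_b·(cos φ + φ·sin φ) = 28.705884·(0.94641277 + 0.32885494·0.32295954) = 30.216377
y = r_b·(sin φ − φ·cos φ) = 28.705884·(0.32295954 − 0.32885494·0.94641277) = 0.336635

x=30.216377 y=0.336635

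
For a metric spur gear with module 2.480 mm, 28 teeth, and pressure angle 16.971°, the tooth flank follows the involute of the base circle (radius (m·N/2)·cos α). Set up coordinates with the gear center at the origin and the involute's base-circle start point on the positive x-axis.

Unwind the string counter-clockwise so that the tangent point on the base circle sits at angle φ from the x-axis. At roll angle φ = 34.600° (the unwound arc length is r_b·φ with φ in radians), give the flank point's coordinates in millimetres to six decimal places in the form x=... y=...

x=38.722165 y=2.349964

pitch radius r_p = m·N/2 = 2.480·28/2 = 34.720000
base radius r_b = r_p·cos α = 34.720000·cos 16.971° = 33.208035
roll angle φ = 34.600° = 0.60388392 rad
x = r_b·(cos φ + φ·sin φ) = 33.208035·(0.82313637 + 0.60388392·0.56784375) = 38.722165
y = r_b·(sin φ − φ·cos φ) = 33.208035·(0.56784375 − 0.60388392·0.82313637) = 2.349964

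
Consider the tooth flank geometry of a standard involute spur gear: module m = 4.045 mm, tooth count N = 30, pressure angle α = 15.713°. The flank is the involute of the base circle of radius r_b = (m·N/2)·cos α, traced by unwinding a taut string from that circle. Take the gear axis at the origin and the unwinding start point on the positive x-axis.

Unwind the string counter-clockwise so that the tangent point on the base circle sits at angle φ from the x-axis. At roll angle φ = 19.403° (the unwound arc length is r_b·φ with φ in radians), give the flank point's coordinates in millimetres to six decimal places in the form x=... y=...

pitch radius r_p = m·N/2 = 4.045·30/2 = 60.675000
base radius r_b = r_p·cos α = 60.675000·cos 15.713° = 58.407595
roll angle φ = 19.403° = 0.33864623 rad
x = r_b·(cos φ + φ·sin φ) = 58.407595·(0.94320526 + 0.33864623·0.33221052) = 61.661313
y = r_b·(sin φ − φ·cos φ) = 58.407595·(0.33221052 − 0.33864623·0.94320526) = 0.747477

x=61.661313 y=0.747477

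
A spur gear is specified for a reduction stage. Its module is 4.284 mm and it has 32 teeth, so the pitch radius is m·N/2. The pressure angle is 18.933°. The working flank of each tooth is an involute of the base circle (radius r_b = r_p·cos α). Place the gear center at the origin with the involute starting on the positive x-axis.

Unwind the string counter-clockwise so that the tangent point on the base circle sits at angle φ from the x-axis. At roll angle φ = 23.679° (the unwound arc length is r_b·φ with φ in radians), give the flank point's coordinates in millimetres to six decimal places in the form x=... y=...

pitch radius r_p = m·N/2 = 4.284·32/2 = 68.544000
base radius r_b = r_p·cos α = 68.544000·cos 18.933° = 64.835676
roll angle φ = 23.679° = 0.41327651 rad
x = r_b·(cos φ + φ·sin φ) = 64.835676·(0.91580985 + 0.41327651·0.40161214) = 70.138374
y = r_b·(sin φ − φ·cos φ) = 64.835676·(0.40161214 − 0.41327651·0.91580985) = 1.499613

x=70.138374 y=1.499613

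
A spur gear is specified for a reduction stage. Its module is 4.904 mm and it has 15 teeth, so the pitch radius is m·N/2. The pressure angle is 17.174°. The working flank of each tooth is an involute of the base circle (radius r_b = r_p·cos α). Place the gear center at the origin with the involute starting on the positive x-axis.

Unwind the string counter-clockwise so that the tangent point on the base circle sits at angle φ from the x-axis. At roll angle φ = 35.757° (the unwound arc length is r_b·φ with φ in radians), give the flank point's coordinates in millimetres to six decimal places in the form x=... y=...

x=41.331099 y=2.737707

pitch radius r_p = m·N/2 = 4.904·15/2 = 36.780000
base radius r_b = r_p·cos α = 36.780000·cos 17.174° = 35.140070
roll angle φ = 35.757° = 0.62407738 rad
x = r_b·(cos φ + φ·sin φ) = 35.140070·(0.81150260 + 0.62407738·0.58434881) = 41.331099
y = r_b·(sin φ − φ·cos φ) = 35.140070·(0.58434881 − 0.62407738·0.81150260) = 2.737707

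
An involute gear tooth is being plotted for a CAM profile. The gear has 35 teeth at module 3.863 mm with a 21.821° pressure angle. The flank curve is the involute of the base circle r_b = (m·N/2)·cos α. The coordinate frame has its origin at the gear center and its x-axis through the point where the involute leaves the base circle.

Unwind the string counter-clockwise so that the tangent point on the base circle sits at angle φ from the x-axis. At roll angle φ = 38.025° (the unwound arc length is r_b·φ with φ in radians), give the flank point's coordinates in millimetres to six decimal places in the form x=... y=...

pitch radius r_p = m·N/2 = 3.863·35/2 = 67.602500
base radius r_b = r_p·cos α = 67.602500·cos 21.821° = 62.758757
roll angle φ = 38.025° = 0.66366145 rad
x = r_b·(cos φ + φ·sin φ) = 62.758757·(0.78774205 + 0.66366145·0.61600525) = 75.094680
y = r_b·(sin φ − φ·cos φ) = 62.758757·(0.61600525 − 0.66366145·0.78774205) = 5.849821

x=75.094680 y=5.849821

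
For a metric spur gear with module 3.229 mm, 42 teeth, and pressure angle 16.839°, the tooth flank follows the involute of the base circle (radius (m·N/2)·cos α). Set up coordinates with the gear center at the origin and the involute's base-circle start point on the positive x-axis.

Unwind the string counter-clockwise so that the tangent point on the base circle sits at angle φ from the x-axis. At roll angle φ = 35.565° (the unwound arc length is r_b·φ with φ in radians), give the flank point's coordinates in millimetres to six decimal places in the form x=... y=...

x=76.225987 y=4.977458

pitch radius r_p = m·N/2 = 3.229·42/2 = 67.809000
base radius r_b = r_p·cos α = 67.809000·cos 16.839° = 64.901522
roll angle φ = 35.565° = 0.62072635 rad
x = r_b·(cos φ + φ·sin φ) = 64.901522·(0.81345621 + 0.62072635·0.58162617) = 76.225987
y = r_b·(sin φ − φ·cos φ) = 64.901522·(0.58162617 − 0.62072635·0.81345621) = 4.977458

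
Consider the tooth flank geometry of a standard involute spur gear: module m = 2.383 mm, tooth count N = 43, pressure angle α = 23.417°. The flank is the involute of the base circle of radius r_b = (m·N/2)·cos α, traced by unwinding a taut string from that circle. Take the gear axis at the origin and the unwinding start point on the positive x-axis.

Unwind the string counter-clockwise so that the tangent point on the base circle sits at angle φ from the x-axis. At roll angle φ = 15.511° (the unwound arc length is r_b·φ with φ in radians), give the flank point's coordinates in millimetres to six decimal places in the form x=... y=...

pitch radius r_p = m·N/2 = 2.383·43/2 = 51.234500
base radius r_b = r_p·cos α = 51.234500·cos 23.417° = 47.014660
roll angle φ = 15.511° = 0.27071802 rad
x = r_b·(cos φ + φ·sin φ) = 47.014660·(0.96357913 + 0.27071802·0.26742337) = 48.706034
y = r_b·(sin φ − φ·cos φ) = 47.014660·(0.26742337 − 0.27071802·0.96357913) = 0.308658

x=48.706034 y=0.308658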